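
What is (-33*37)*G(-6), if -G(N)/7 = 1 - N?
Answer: 59829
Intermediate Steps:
G(N) = -7 + 7*N (G(N) = -7*(1 - N) = -7 + 7*N)
(-33*37)*G(-6) = (-33*37)*(-7 + 7*(-6)) = -1221*(-7 - 42) = -1221*(-49) = 59829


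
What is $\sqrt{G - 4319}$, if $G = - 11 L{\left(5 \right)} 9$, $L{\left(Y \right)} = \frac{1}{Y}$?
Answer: $\frac{i \sqrt{108470}}{5} \approx 65.87 i$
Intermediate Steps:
$G = - \frac{99}{5}$ ($G = - \frac{11}{5} \cdot 9 = \left(-11\right) \frac{1}{5} \cdot 9 = \left(- \frac{11}{5}\right) 9 = - \frac{99}{5} \approx -19.8$)
$\sqrt{G - 4319} = \sqrt{- \frac{99}{5} - 4319} = \sqrt{- \frac{21694}{5}} = \frac{i \sqrt{108470}}{5}$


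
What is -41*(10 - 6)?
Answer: -164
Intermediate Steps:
-41*(10 - 6) = -41*4 = -164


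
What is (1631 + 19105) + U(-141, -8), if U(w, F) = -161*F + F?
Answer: 22016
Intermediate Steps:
U(w, F) = -160*F
(1631 + 19105) + U(-141, -8) = (1631 + 19105) - 160*(-8) = 20736 + 1280 = 22016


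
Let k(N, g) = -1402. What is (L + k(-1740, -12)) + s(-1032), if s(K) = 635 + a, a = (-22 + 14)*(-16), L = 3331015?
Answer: 3330376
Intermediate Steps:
a = 128 (a = -8*(-16) = 128)
s(K) = 763 (s(K) = 635 + 128 = 763)
(L + k(-1740, -12)) + s(-1032) = (3331015 - 1402) + 763 = 3329613 + 763 = 3330376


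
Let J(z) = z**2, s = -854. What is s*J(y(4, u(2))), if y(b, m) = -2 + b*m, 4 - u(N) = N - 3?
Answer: -276696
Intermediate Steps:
u(N) = 7 - N (u(N) = 4 - (N - 3) = 4 - (-3 + N) = 4 + (3 - N) = 7 - N)
s*J(y(4, u(2))) = -854*(-2 + 4*(7 - 1*2))**2 = -854*(-2 + 4*(7 - 2))**2 = -854*(-2 + 4*5)**2 = -854*(-2 + 20)**2 = -854*18**2 = -854*324 = -276696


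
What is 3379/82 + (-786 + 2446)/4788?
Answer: 4078693/98154 ≈ 41.554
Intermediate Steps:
3379/82 + (-786 + 2446)/4788 = 3379*(1/82) + 1660*(1/4788) = 3379/82 + 415/1197 = 4078693/98154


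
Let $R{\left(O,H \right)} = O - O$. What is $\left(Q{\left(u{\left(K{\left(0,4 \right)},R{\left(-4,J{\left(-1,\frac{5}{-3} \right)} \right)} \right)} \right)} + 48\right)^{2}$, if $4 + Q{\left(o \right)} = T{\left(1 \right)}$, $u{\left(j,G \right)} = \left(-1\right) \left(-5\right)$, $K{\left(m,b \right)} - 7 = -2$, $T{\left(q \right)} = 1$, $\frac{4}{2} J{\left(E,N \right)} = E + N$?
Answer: $2025$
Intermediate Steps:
$J{\left(E,N \right)} = \frac{E}{2} + \frac{N}{2}$ ($J{\left(E,N \right)} = \frac{E + N}{2} = \frac{E}{2} + \frac{N}{2}$)
$K{\left(m,b \right)} = 5$ ($K{\left(m,b \right)} = 7 - 2 = 5$)
$R{\left(O,H \right)} = 0$
$u{\left(j,G \right)} = 5$
$Q{\left(o \right)} = -3$ ($Q{\left(o \right)} = -4 + 1 = -3$)
$\left(Q{\left(u{\left(K{\left(0,4 \right)},R{\left(-4,J{\left(-1,\frac{5}{-3} \right)} \right)} \right)} \right)} + 48\right)^{2} = \left(-3 + 48\right)^{2} = 45^{2} = 2025$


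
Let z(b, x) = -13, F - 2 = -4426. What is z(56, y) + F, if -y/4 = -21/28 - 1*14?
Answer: -4437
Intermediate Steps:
F = -4424 (F = 2 - 4426 = -4424)
y = 59 (y = -4*(-21/28 - 1*14) = -4*(-21*1/28 - 14) = -4*(-3/4 - 14) = -4*(-59/4) = 59)
z(56, y) + F = -13 - 4424 = -4437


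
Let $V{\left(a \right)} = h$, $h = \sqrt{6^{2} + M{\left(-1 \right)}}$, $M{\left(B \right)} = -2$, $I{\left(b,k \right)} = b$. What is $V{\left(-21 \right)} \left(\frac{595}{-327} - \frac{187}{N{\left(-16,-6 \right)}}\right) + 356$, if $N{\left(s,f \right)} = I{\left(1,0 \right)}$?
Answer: $356 - \frac{61744 \sqrt{34}}{327} \approx -745.0$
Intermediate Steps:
$N{\left(s,f \right)} = 1$
$h = \sqrt{34}$ ($h = \sqrt{6^{2} - 2} = \sqrt{36 - 2} = \sqrt{34} \approx 5.8309$)
$V{\left(a \right)} = \sqrt{34}$
$V{\left(-21 \right)} \left(\frac{595}{-327} - \frac{187}{N{\left(-16,-6 \right)}}\right) + 356 = \sqrt{34} \left(\frac{595}{-327} - \frac{187}{1}\right) + 356 = \sqrt{34} \left(595 \left(- \frac{1}{327}\right) - 187\right) + 356 = \sqrt{34} \left(- \frac{595}{327} - 187\right) + 356 = \sqrt{34} \left(- \frac{61744}{327}\right) + 356 = - \frac{61744 \sqrt{34}}{327} + 356 = 356 - \frac{61744 \sqrt{34}}{327}$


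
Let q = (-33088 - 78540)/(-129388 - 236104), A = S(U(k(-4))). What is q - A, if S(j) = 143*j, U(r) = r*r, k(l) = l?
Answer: -209033517/91373 ≈ -2287.7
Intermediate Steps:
U(r) = r**2
A = 2288 (A = 143*(-4)**2 = 143*16 = 2288)
q = 27907/91373 (q = -111628/(-365492) = -111628*(-1/365492) = 27907/91373 ≈ 0.30542)
q - A = 27907/91373 - 1*2288 = 27907/91373 - 2288 = -209033517/91373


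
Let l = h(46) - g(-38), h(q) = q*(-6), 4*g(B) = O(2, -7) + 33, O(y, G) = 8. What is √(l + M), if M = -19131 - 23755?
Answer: I*√172689/2 ≈ 207.78*I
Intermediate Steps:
g(B) = 41/4 (g(B) = (8 + 33)/4 = (¼)*41 = 41/4)
h(q) = -6*q
M = -42886
l = -1145/4 (l = -6*46 - 1*41/4 = -276 - 41/4 = -1145/4 ≈ -286.25)
√(l + M) = √(-1145/4 - 42886) = √(-172689/4) = I*√172689/2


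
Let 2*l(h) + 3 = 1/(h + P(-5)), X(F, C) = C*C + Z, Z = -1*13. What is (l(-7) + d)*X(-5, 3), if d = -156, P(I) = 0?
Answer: 4412/7 ≈ 630.29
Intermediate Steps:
Z = -13
X(F, C) = -13 + C² (X(F, C) = C*C - 13 = C² - 13 = -13 + C²)
l(h) = -3/2 + 1/(2*h) (l(h) = -3/2 + 1/(2*(h + 0)) = -3/2 + 1/(2*h))
(l(-7) + d)*X(-5, 3) = ((½)*(1 - 3*(-7))/(-7) - 156)*(-13 + 3²) = ((½)*(-⅐)*(1 + 21) - 156)*(-13 + 9) = ((½)*(-⅐)*22 - 156)*(-4) = (-11/7 - 156)*(-4) = -1103/7*(-4) = 4412/7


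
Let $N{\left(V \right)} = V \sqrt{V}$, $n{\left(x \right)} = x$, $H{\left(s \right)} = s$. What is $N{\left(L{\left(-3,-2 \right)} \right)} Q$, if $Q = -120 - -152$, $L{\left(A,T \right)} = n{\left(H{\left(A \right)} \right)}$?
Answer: $- 96 i \sqrt{3} \approx - 166.28 i$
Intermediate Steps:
$L{\left(A,T \right)} = A$
$Q = 32$ ($Q = -120 + 152 = 32$)
$N{\left(V \right)} = V^{\frac{3}{2}}$
$N{\left(L{\left(-3,-2 \right)} \right)} Q = \left(-3\right)^{\frac{3}{2}} \cdot 32 = - 3 i \sqrt{3} \cdot 32 = - 96 i \sqrt{3}$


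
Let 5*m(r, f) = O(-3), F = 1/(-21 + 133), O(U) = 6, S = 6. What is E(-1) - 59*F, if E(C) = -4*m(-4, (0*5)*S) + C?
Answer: -3543/560 ≈ -6.3268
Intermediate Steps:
F = 1/112 ≈ 0.0089286
m(r, f) = 6/5 (m(r, f) = (⅕)*6 = 6/5)
E(C) = -24/5 + C (E(C) = -4*6/5 + C = -24/5 + C)
E(-1) - 59*F = (-24/5 - 1) - 59*1/112 = -29/5 - 59/112 = -3543/560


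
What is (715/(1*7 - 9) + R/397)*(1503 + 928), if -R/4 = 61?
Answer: -691237833/794 ≈ -8.7058e+5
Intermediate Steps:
R = -244 (R = -4*61 = -244)
(715/(1*7 - 9) + R/397)*(1503 + 928) = (715/(1*7 - 9) - 244/397)*(1503 + 928) = (715/(7 - 9) - 244*1/397)*2431 = (715/(-2) - 244/397)*2431 = (715*(-½) - 244/397)*2431 = (-715/2 - 244/397)*2431 = -284343/794*2431 = -691237833/794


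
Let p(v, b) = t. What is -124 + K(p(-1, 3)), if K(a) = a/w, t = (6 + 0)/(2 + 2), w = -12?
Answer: -993/8 ≈ -124.13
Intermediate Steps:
t = 3/2 (t = 6/4 = 6*(¼) = 3/2 ≈ 1.5000)
p(v, b) = 3/2
K(a) = -a/12 (K(a) = a/(-12) = a*(-1/12) = -a/12)
-124 + K(p(-1, 3)) = -124 - 1/12*3/2 = -124 - ⅛ = -993/8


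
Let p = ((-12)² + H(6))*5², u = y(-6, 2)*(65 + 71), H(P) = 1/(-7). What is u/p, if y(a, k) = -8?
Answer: -7616/25175 ≈ -0.30252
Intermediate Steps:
H(P) = -⅐
u = -1088 (u = -8*(65 + 71) = -8*136 = -1088)
p = 25175/7 (p = ((-12)² - ⅐)*5² = (144 - ⅐)*25 = (1007/7)*25 = 25175/7 ≈ 3596.4)
u/p = -1088/25175/7 = -1088*7/25175 = -7616/25175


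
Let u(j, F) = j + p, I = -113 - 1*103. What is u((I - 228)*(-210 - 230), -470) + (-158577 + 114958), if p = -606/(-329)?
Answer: 49923395/329 ≈ 1.5174e+5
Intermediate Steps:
p = 606/329 (p = -606*(-1/329) = 606/329 ≈ 1.8419)
I = -216 (I = -113 - 103 = -216)
u(j, F) = 606/329 + j (u(j, F) = j + 606/329 = 606/329 + j)
u((I - 228)*(-210 - 230), -470) + (-158577 + 114958) = (606/329 + (-216 - 228)*(-210 - 230)) + (-158577 + 114958) = (606/329 - 444*(-440)) - 43619 = (606/329 + 195360) - 43619 = 64274046/329 - 43619 = 49923395/329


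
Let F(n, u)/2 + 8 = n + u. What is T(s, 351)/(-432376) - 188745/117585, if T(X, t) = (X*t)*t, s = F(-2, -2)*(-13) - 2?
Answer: -152415052649/1694697732 ≈ -89.936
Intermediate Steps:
F(n, u) = -16 + 2*n + 2*u (F(n, u) = -16 + 2*(n + u) = -16 + (2*n + 2*u) = -16 + 2*n + 2*u)
s = 310 (s = (-16 + 2*(-2) + 2*(-2))*(-13) - 2 = (-16 - 4 - 4)*(-13) - 2 = -24*(-13) - 2 = 312 - 2 = 310)
T(X, t) = X*t**2
T(s, 351)/(-432376) - 188745/117585 = (310*351**2)/(-432376) - 188745/117585 = (310*123201)*(-1/432376) - 188745*1/117585 = 38192310*(-1/432376) - 12583/7839 = -19096155/216188 - 12583/7839 = -152415052649/1694697732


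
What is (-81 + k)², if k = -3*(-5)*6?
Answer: 81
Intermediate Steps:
k = 90 (k = 15*6 = 90)
(-81 + k)² = (-81 + 90)² = 9² = 81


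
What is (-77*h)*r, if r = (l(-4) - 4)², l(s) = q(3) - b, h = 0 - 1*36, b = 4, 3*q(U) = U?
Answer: 135828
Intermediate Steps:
q(U) = U/3
h = -36 (h = 0 - 36 = -36)
l(s) = -3 (l(s) = (⅓)*3 - 1*4 = 1 - 4 = -3)
r = 49 (r = (-3 - 4)² = (-7)² = 49)
(-77*h)*r = -77*(-36)*49 = 2772*49 = 135828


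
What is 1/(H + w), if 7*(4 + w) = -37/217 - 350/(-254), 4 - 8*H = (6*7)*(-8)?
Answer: 385826/14920853 ≈ 0.025858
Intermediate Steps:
H = 85/2 (H = ½ - 6*7*(-8)/8 = ½ - 21*(-8)/4 = ½ - ⅛*(-336) = ½ + 42 = 85/2 ≈ 42.500)
w = -738376/192913 (w = -4 + (-37/217 - 350/(-254))/7 = -4 + (-37*1/217 - 350*(-1/254))/7 = -4 + (-37/217 + 175/127)/7 = -4 + (⅐)*(33276/27559) = -4 + 33276/192913 = -738376/192913 ≈ -3.8275)
1/(H + w) = 1/(85/2 - 738376/192913) = 1/(14920853/385826) = 385826/14920853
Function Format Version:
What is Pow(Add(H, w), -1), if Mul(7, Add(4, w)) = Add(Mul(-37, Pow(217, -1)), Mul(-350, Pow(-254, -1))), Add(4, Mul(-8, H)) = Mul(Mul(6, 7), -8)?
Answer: Rational(385826, 14920853) ≈ 0.025858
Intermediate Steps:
H = Rational(85, 2) (H = Add(Rational(1, 2), Mul(Rational(-1, 8), Mul(Mul(6, 7), -8))) = Add(Rational(1, 2), Mul(Rational(-1, 8), Mul(42, -8))) = Add(Rational(1, 2), Mul(Rational(-1, 8), -336)) = Add(Rational(1, 2), 42) = Rational(85, 2) ≈ 42.500)
w = Rational(-738376, 192913) (w = Add(-4, Mul(Rational(1, 7), Add(Mul(-37, Pow(217, -1)), Mul(-350, Pow(-254, -1))))) = Add(-4, Mul(Rational(1, 7), Add(Mul(-37, Rational(1, 217)), Mul(-350, Rational(-1, 254))))) = Add(-4, Mul(Rational(1, 7), Add(Rational(-37, 217), Rational(175, 127)))) = Add(-4, Mul(Rational(1, 7), Rational(33276, 27559))) = Add(-4, Rational(33276, 192913)) = Rational(-738376, 192913) ≈ -3.8275)
Pow(Add(H, w), -1) = Pow(Add(Rational(85, 2), Rational(-738376, 192913)), -1) = Pow(Rational(14920853, 385826), -1) = Rational(385826, 14920853)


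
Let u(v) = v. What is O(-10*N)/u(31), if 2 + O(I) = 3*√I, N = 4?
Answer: -2/31 + 6*I*√10/31 ≈ -0.064516 + 0.61205*I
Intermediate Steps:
O(I) = -2 + 3*√I
O(-10*N)/u(31) = (-2 + 3*√(-10*4))/31 = (-2 + 3*√(-40))*(1/31) = (-2 + 3*(2*I*√10))*(1/31) = (-2 + 6*I*√10)*(1/31) = -2/31 + 6*I*√10/31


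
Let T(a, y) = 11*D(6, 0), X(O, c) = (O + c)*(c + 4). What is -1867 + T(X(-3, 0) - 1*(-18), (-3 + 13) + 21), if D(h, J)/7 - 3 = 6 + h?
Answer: -712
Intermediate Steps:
D(h, J) = 63 + 7*h (D(h, J) = 21 + 7*(6 + h) = 21 + (42 + 7*h) = 63 + 7*h)
X(O, c) = (4 + c)*(O + c) (X(O, c) = (O + c)*(4 + c) = (4 + c)*(O + c))
T(a, y) = 1155 (T(a, y) = 11*(63 + 7*6) = 11*(63 + 42) = 11*105 = 1155)
-1867 + T(X(-3, 0) - 1*(-18), (-3 + 13) + 21) = -1867 + 1155 = -712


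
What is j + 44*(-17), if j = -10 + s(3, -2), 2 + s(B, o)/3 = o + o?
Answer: -776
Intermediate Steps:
s(B, o) = -6 + 6*o (s(B, o) = -6 + 3*(o + o) = -6 + 3*(2*o) = -6 + 6*o)
j = -28 (j = -10 + (-6 + 6*(-2)) = -10 + (-6 - 12) = -10 - 18 = -28)
j + 44*(-17) = -28 + 44*(-17) = -28 - 748 = -776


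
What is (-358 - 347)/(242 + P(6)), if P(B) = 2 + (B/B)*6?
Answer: -141/50 ≈ -2.8200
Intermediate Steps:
P(B) = 8 (P(B) = 2 + 1*6 = 2 + 6 = 8)
(-358 - 347)/(242 + P(6)) = (-358 - 347)/(242 + 8) = -705/250 = -705*1/250 = -141/50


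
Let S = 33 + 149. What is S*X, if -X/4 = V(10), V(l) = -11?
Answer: 8008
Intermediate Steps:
X = 44 (X = -4*(-11) = 44)
S = 182
S*X = 182*44 = 8008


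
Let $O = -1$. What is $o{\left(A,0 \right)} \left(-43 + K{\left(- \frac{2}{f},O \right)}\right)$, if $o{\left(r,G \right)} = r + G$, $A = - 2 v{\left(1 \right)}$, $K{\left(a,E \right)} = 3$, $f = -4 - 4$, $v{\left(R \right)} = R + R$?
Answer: $160$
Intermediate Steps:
$v{\left(R \right)} = 2 R$
$f = -8$
$A = -4$ ($A = - 2 \cdot 2 \cdot 1 = \left(-2\right) 2 = -4$)
$o{\left(r,G \right)} = G + r$
$o{\left(A,0 \right)} \left(-43 + K{\left(- \frac{2}{f},O \right)}\right) = \left(0 - 4\right) \left(-43 + 3\right) = \left(-4\right) \left(-40\right) = 160$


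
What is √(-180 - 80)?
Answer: 2*I*√65 ≈ 16.125*I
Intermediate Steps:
√(-180 - 80) = √(-260) = 2*I*√65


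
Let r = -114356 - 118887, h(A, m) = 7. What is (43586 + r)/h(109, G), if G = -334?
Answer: -189657/7 ≈ -27094.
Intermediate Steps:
r = -233243
(43586 + r)/h(109, G) = (43586 - 233243)/7 = -189657*⅐ = -189657/7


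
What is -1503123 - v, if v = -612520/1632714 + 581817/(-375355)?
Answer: -460591893833955436/306423681735 ≈ -1.5031e+6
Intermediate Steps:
v = -589926602969/306423681735 (v = -612520*1/1632714 + 581817*(-1/375355) = -306260/816357 - 581817/375355 = -589926602969/306423681735 ≈ -1.9252)
-1503123 - v = -1503123 - 1*(-589926602969/306423681735) = -1503123 + 589926602969/306423681735 = -460591893833955436/306423681735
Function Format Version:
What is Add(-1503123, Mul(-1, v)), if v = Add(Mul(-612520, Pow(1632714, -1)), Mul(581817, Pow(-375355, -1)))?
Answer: Rational(-460591893833955436, 306423681735) ≈ -1.5031e+6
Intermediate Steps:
v = Rational(-589926602969, 306423681735) (v = Add(Mul(-612520, Rational(1, 1632714)), Mul(581817, Rational(-1, 375355))) = Add(Rational(-306260, 816357), Rational(-581817, 375355)) = Rational(-589926602969, 306423681735) ≈ -1.9252)
Add(-1503123, Mul(-1, v)) = Add(-1503123, Mul(-1, Rational(-589926602969, 306423681735))) = Add(-1503123, Rational(589926602969, 306423681735)) = Rational(-460591893833955436, 306423681735)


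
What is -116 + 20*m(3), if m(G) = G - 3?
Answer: -116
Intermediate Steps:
m(G) = -3 + G
-116 + 20*m(3) = -116 + 20*(-3 + 3) = -116 + 20*0 = -116 + 0 = -116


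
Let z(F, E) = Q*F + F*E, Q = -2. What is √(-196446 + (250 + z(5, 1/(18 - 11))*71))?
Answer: I*√9645909/7 ≈ 443.68*I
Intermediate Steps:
z(F, E) = -2*F + E*F (z(F, E) = -2*F + F*E = -2*F + E*F)
√(-196446 + (250 + z(5, 1/(18 - 11))*71)) = √(-196446 + (250 + (5*(-2 + 1/(18 - 11)))*71)) = √(-196446 + (250 + (5*(-2 + 1/7))*71)) = √(-196446 + (250 + (5*(-2 + ⅐))*71)) = √(-196446 + (250 + (5*(-13/7))*71)) = √(-196446 + (250 - 65/7*71)) = √(-196446 + (250 - 4615/7)) = √(-196446 - 2865/7) = √(-1377987/7) = I*√9645909/7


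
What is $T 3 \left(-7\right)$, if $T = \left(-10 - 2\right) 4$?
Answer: $1008$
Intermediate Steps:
$T = -48$ ($T = \left(-12\right) 4 = -48$)
$T 3 \left(-7\right) = - 48 \cdot 3 \left(-7\right) = \left(-48\right) \left(-21\right) = 1008$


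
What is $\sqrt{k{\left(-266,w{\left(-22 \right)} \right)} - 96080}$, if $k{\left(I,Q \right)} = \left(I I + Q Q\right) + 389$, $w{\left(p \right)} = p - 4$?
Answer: $i \sqrt{24259} \approx 155.75 i$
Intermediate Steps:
$w{\left(p \right)} = -4 + p$ ($w{\left(p \right)} = p - 4 = -4 + p$)
$k{\left(I,Q \right)} = 389 + I^{2} + Q^{2}$ ($k{\left(I,Q \right)} = \left(I^{2} + Q^{2}\right) + 389 = 389 + I^{2} + Q^{2}$)
$\sqrt{k{\left(-266,w{\left(-22 \right)} \right)} - 96080} = \sqrt{\left(389 + \left(-266\right)^{2} + \left(-4 - 22\right)^{2}\right) - 96080} = \sqrt{\left(389 + 70756 + \left(-26\right)^{2}\right) - 96080} = \sqrt{\left(389 + 70756 + 676\right) - 96080} = \sqrt{71821 - 96080} = \sqrt{-24259} = i \sqrt{24259}$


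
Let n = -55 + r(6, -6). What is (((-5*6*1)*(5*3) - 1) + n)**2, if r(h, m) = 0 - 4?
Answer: 260100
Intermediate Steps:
r(h, m) = -4
n = -59 (n = -55 - 4 = -59)
(((-5*6*1)*(5*3) - 1) + n)**2 = (((-5*6*1)*(5*3) - 1) - 59)**2 = ((-30*1*15 - 1) - 59)**2 = ((-30*15 - 1) - 59)**2 = ((-450 - 1) - 59)**2 = (-451 - 59)**2 = (-510)**2 = 260100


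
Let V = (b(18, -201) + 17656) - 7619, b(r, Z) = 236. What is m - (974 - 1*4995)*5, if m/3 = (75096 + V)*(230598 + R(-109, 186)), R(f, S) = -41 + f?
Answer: 59019366041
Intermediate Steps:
V = 10273 (V = (236 + 17656) - 7619 = 17892 - 7619 = 10273)
m = 59019345936 (m = 3*((75096 + 10273)*(230598 + (-41 - 109))) = 3*(85369*(230598 - 150)) = 3*(85369*230448) = 3*19673115312 = 59019345936)
m - (974 - 1*4995)*5 = 59019345936 - (974 - 1*4995)*5 = 59019345936 - (974 - 4995)*5 = 59019345936 - (-4021)*5 = 59019345936 - 1*(-20105) = 59019345936 + 20105 = 59019366041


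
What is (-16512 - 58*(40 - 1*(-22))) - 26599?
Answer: -46707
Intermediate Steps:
(-16512 - 58*(40 - 1*(-22))) - 26599 = (-16512 - 58*(40 + 22)) - 26599 = (-16512 - 58*62) - 26599 = (-16512 - 3596) - 26599 = -20108 - 26599 = -46707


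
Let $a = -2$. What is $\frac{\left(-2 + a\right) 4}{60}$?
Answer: $- \frac{4}{15} \approx -0.26667$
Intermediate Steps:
$\frac{\left(-2 + a\right) 4}{60} = \frac{\left(-2 - 2\right) 4}{60} = \frac{\left(-4\right) 4}{60} = \frac{1}{60} \left(-16\right) = - \frac{4}{15}$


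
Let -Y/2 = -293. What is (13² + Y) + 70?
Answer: 825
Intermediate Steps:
Y = 586 (Y = -2*(-293) = 586)
(13² + Y) + 70 = (13² + 586) + 70 = (169 + 586) + 70 = 755 + 70 = 825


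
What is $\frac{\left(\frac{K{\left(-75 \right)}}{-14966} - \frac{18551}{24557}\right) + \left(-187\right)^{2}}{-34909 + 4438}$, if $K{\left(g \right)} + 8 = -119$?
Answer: $- \frac{988579579427}{861438754554} \approx -1.1476$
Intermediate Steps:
$K{\left(g \right)} = -127$ ($K{\left(g \right)} = -8 - 119 = -127$)
$\frac{\left(\frac{K{\left(-75 \right)}}{-14966} - \frac{18551}{24557}\right) + \left(-187\right)^{2}}{-34909 + 4438} = \frac{\left(- \frac{127}{-14966} - \frac{18551}{24557}\right) + \left(-187\right)^{2}}{-34909 + 4438} = \frac{\left(\left(-127\right) \left(- \frac{1}{14966}\right) - \frac{1427}{1889}\right) + 34969}{-30471} = \left(\left(\frac{127}{14966} - \frac{1427}{1889}\right) + 34969\right) \left(- \frac{1}{30471}\right) = \left(- \frac{21116579}{28270774} + 34969\right) \left(- \frac{1}{30471}\right) = \frac{988579579427}{28270774} \left(- \frac{1}{30471}\right) = - \frac{988579579427}{861438754554}$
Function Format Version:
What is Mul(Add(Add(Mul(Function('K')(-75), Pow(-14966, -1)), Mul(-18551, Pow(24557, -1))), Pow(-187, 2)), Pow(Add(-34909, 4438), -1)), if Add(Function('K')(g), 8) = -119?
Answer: Rational(-988579579427, 861438754554) ≈ -1.1476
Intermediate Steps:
Function('K')(g) = -127 (Function('K')(g) = Add(-8, -119) = -127)
Mul(Add(Add(Mul(Function('K')(-75), Pow(-14966, -1)), Mul(-18551, Pow(24557, -1))), Pow(-187, 2)), Pow(Add(-34909, 4438), -1)) = Mul(Add(Add(Mul(-127, Pow(-14966, -1)), Mul(-18551, Pow(24557, -1))), Pow(-187, 2)), Pow(Add(-34909, 4438), -1)) = Mul(Add(Add(Mul(-127, Rational(-1, 14966)), Mul(-18551, Rational(1, 24557))), 34969), Pow(-30471, -1)) = Mul(Add(Add(Rational(127, 14966), Rational(-1427, 1889)), 34969), Rational(-1, 30471)) = Mul(Add(Rational(-21116579, 28270774), 34969), Rational(-1, 30471)) = Mul(Rational(988579579427, 28270774), Rational(-1, 30471)) = Rational(-988579579427, 861438754554)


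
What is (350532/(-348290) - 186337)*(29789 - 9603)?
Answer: -655032311396366/174145 ≈ -3.7614e+9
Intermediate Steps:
(350532/(-348290) - 186337)*(29789 - 9603) = (350532*(-1/348290) - 186337)*20186 = (-175266/174145 - 186337)*20186 = -32449832131/174145*20186 = -655032311396366/174145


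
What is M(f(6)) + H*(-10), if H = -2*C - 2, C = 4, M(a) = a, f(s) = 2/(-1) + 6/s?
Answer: 99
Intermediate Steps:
f(s) = -2 + 6/s (f(s) = 2*(-1) + 6/s = -2 + 6/s)
H = -10 (H = -2*4 - 2 = -8 - 2 = -10)
M(f(6)) + H*(-10) = (-2 + 6/6) - 10*(-10) = (-2 + 6*(⅙)) + 100 = (-2 + 1) + 100 = -1 + 100 = 99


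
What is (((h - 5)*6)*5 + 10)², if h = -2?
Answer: 40000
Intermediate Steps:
(((h - 5)*6)*5 + 10)² = (((-2 - 5)*6)*5 + 10)² = (-7*6*5 + 10)² = (-42*5 + 10)² = (-210 + 10)² = (-200)² = 40000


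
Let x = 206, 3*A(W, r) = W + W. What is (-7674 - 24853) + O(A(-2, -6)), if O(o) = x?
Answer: -32321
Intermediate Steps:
A(W, r) = 2*W/3 (A(W, r) = (W + W)/3 = (2*W)/3 = 2*W/3)
O(o) = 206
(-7674 - 24853) + O(A(-2, -6)) = (-7674 - 24853) + 206 = -32527 + 206 = -32321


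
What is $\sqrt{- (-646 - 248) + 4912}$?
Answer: $\sqrt{5806} \approx 76.197$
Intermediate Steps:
$\sqrt{- (-646 - 248) + 4912} = \sqrt{\left(-1\right) \left(-894\right) + 4912} = \sqrt{894 + 4912} = \sqrt{5806}$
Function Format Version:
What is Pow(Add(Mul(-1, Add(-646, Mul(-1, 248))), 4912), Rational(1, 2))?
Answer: Pow(5806, Rational(1, 2)) ≈ 76.197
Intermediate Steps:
Pow(Add(Mul(-1, Add(-646, Mul(-1, 248))), 4912), Rational(1, 2)) = Pow(Add(Mul(-1, Add(-646, -248)), 4912), Rational(1, 2)) = Pow(Add(Mul(-1, -894), 4912), Rational(1, 2)) = Pow(Add(894, 4912), Rational(1, 2)) = Pow(5806, Rational(1, 2))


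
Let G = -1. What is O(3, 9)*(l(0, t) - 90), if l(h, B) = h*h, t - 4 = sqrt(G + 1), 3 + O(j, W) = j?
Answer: 0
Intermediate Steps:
O(j, W) = -3 + j
t = 4 (t = 4 + sqrt(-1 + 1) = 4 + sqrt(0) = 4 + 0 = 4)
l(h, B) = h**2
O(3, 9)*(l(0, t) - 90) = (-3 + 3)*(0**2 - 90) = 0*(0 - 90) = 0*(-90) = 0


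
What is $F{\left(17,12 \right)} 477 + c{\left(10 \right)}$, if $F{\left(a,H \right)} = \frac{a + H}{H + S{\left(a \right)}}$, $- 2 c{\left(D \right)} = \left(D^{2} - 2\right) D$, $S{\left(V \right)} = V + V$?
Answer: $- \frac{8707}{46} \approx -189.28$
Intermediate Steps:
$S{\left(V \right)} = 2 V$
$c{\left(D \right)} = - \frac{D \left(-2 + D^{2}\right)}{2}$ ($c{\left(D \right)} = - \frac{\left(D^{2} - 2\right) D}{2} = - \frac{\left(-2 + D^{2}\right) D}{2} = - \frac{D \left(-2 + D^{2}\right)}{2}$)
$F{\left(a,H \right)} = \frac{H + a}{H + 2 a}$ ($F{\left(a,H \right)} = \frac{a + H}{H + 2 a} = \frac{H + a}{H + 2 a}$)
$F{\left(17,12 \right)} 477 + c{\left(10 \right)} = \frac{12 + 17}{12 + 2 \cdot 17} \cdot 477 + \left(10 - \frac{10^{3}}{2}\right) = \frac{1}{12 + 34} \cdot 29 \cdot 477 + \left(10 - 500\right) = \frac{1}{46} \cdot 29 \cdot 477 + \left(10 - 500\right) = \frac{1}{46} \cdot 29 \cdot 477 - 490 = \frac{29}{46} \cdot 477 - 490 = \frac{13833}{46} - 490 = - \frac{8707}{46}$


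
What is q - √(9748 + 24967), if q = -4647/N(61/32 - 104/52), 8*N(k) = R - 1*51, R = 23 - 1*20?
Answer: 1549/2 - √34715 ≈ 588.18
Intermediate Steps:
R = 3 (R = 23 - 20 = 3)
N(k) = -6 (N(k) = (3 - 1*51)/8 = (3 - 51)/8 = (⅛)*(-48) = -6)
q = 1549/2 (q = -4647/(-6) = -4647*(-⅙) = 1549/2 ≈ 774.50)
q - √(9748 + 24967) = 1549/2 - √(9748 + 24967) = 1549/2 - √34715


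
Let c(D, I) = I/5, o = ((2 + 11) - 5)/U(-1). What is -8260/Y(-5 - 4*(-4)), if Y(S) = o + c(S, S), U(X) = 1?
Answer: -41300/51 ≈ -809.80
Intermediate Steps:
o = 8 (o = ((2 + 11) - 5)/1 = (13 - 5)*1 = 8*1 = 8)
c(D, I) = I/5 (c(D, I) = I*(⅕) = I/5)
Y(S) = 8 + S/5
-8260/Y(-5 - 4*(-4)) = -8260/(8 + (-5 - 4*(-4))/5) = -8260/(8 + (-5 + 16)/5) = -8260/(8 + (⅕)*11) = -8260/(8 + 11/5) = -8260/51/5 = -8260*5/51 = -41300/51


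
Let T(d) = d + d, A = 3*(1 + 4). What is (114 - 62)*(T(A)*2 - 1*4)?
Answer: 2912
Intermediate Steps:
A = 15 (A = 3*5 = 15)
T(d) = 2*d
(114 - 62)*(T(A)*2 - 1*4) = (114 - 62)*((2*15)*2 - 1*4) = 52*(30*2 - 4) = 52*(60 - 4) = 52*56 = 2912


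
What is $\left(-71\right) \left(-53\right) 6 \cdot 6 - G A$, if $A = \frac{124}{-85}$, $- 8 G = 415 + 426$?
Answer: $\frac{23003489}{170} \approx 1.3531 \cdot 10^{5}$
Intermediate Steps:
$G = - \frac{841}{8}$ ($G = - \frac{415 + 426}{8} = \left(- \frac{1}{8}\right) 841 = - \frac{841}{8} \approx -105.13$)
$A = - \frac{124}{85}$ ($A = 124 \left(- \frac{1}{85}\right) = - \frac{124}{85} \approx -1.4588$)
$\left(-71\right) \left(-53\right) 6 \cdot 6 - G A = \left(-71\right) \left(-53\right) 6 \cdot 6 - \left(- \frac{841}{8}\right) \left(- \frac{124}{85}\right) = 3763 \cdot 36 - \frac{26071}{170} = 135468 - \frac{26071}{170} = \frac{23003489}{170}$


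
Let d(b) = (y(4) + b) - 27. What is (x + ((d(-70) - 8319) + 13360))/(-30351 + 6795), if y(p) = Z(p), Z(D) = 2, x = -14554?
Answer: 2402/5889 ≈ 0.40788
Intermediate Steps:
y(p) = 2
d(b) = -25 + b (d(b) = (2 + b) - 27 = -25 + b)
(x + ((d(-70) - 8319) + 13360))/(-30351 + 6795) = (-14554 + (((-25 - 70) - 8319) + 13360))/(-30351 + 6795) = (-14554 + ((-95 - 8319) + 13360))/(-23556) = (-14554 + (-8414 + 13360))*(-1/23556) = (-14554 + 4946)*(-1/23556) = -9608*(-1/23556) = 2402/5889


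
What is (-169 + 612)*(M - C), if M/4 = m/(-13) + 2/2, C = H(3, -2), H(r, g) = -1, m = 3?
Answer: 23479/13 ≈ 1806.1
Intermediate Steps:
C = -1
M = 40/13 (M = 4*(3/(-13) + 2/2) = 4*(3*(-1/13) + 2*(½)) = 4*(-3/13 + 1) = 4*(10/13) = 40/13 ≈ 3.0769)
(-169 + 612)*(M - C) = (-169 + 612)*(40/13 - 1*(-1)) = 443*(40/13 + 1) = 443*(53/13) = 23479/13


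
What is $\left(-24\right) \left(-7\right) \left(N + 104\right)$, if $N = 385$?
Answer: $82152$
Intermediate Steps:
$\left(-24\right) \left(-7\right) \left(N + 104\right) = \left(-24\right) \left(-7\right) \left(385 + 104\right) = 168 \cdot 489 = 82152$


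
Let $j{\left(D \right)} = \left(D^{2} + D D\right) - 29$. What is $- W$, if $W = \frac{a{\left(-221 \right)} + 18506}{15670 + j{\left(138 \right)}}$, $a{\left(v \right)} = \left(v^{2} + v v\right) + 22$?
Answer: $- \frac{116210}{53729} \approx -2.1629$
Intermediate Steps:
$j{\left(D \right)} = -29 + 2 D^{2}$ ($j{\left(D \right)} = \left(D^{2} + D^{2}\right) - 29 = 2 D^{2} - 29 = -29 + 2 D^{2}$)
$a{\left(v \right)} = 22 + 2 v^{2}$ ($a{\left(v \right)} = \left(v^{2} + v^{2}\right) + 22 = 2 v^{2} + 22 = 22 + 2 v^{2}$)
$W = \frac{116210}{53729}$ ($W = \frac{\left(22 + 2 \left(-221\right)^{2}\right) + 18506}{15670 - \left(29 - 2 \cdot 138^{2}\right)} = \frac{\left(22 + 2 \cdot 48841\right) + 18506}{15670 + \left(-29 + 2 \cdot 19044\right)} = \frac{\left(22 + 97682\right) + 18506}{15670 + \left(-29 + 38088\right)} = \frac{97704 + 18506}{15670 + 38059} = \frac{116210}{53729} \approx 2.1629$)
$- W = \left(-1\right) \frac{116210}{53729} = - \frac{116210}{53729}$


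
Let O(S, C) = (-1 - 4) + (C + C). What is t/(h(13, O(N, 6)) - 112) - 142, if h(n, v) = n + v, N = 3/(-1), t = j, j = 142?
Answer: -6603/46 ≈ -143.54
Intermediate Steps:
t = 142
N = -3 (N = 3*(-1) = -3)
O(S, C) = -5 + 2*C
t/(h(13, O(N, 6)) - 112) - 142 = 142/((13 + (-5 + 2*6)) - 112) - 142 = 142/((13 + (-5 + 12)) - 112) - 142 = 142/((13 + 7) - 112) - 142 = 142/(20 - 112) - 142 = 142/(-92) - 142 = 142*(-1/92) - 142 = -71/46 - 142 = -6603/46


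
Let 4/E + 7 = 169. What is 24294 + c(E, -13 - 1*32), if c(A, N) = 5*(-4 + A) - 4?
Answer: 1965880/81 ≈ 24270.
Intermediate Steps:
E = 2/81 (E = 4/(-7 + 169) = 4/162 = 4*(1/162) = 2/81 ≈ 0.024691)
c(A, N) = -24 + 5*A (c(A, N) = (-20 + 5*A) - 4 = -24 + 5*A)
24294 + c(E, -13 - 1*32) = 24294 + (-24 + 5*(2/81)) = 24294 + (-24 + 10/81) = 24294 - 1934/81 = 1965880/81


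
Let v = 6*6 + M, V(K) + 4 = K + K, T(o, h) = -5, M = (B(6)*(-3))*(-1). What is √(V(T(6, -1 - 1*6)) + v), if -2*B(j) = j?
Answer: √13 ≈ 3.6056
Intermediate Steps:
B(j) = -j/2
M = -9 (M = (-½*6*(-3))*(-1) = -3*(-3)*(-1) = 9*(-1) = -9)
V(K) = -4 + 2*K (V(K) = -4 + (K + K) = -4 + 2*K)
v = 27 (v = 6*6 - 9 = 36 - 9 = 27)
√(V(T(6, -1 - 1*6)) + v) = √((-4 + 2*(-5)) + 27) = √((-4 - 10) + 27) = √(-14 + 27) = √13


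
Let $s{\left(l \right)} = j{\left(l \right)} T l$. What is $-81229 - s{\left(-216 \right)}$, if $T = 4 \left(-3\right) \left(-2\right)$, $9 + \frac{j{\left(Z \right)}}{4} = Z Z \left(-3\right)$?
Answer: $-2902644301$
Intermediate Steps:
$j{\left(Z \right)} = -36 - 12 Z^{2}$ ($j{\left(Z \right)} = -36 + 4 Z Z \left(-3\right) = -36 + 4 Z^{2} \left(-3\right) = -36 + 4 \left(- 3 Z^{2}\right) = -36 - 12 Z^{2}$)
$T = 24$ ($T = \left(-12\right) \left(-2\right) = 24$)
$s{\left(l \right)} = l \left(-864 - 288 l^{2}\right)$ ($s{\left(l \right)} = \left(-36 - 12 l^{2}\right) 24 l = \left(-864 - 288 l^{2}\right) l = l \left(-864 - 288 l^{2}\right)$)
$-81229 - s{\left(-216 \right)} = -81229 - \left(-288\right) \left(-216\right) \left(3 + \left(-216\right)^{2}\right) = -81229 - \left(-288\right) \left(-216\right) \left(3 + 46656\right) = -81229 - \left(-288\right) \left(-216\right) 46659 = -81229 - 2902563072 = -2902644301$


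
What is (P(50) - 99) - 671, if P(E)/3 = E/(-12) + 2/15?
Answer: -7821/10 ≈ -782.10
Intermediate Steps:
P(E) = ⅖ - E/4 (P(E) = 3*(E/(-12) + 2/15) = 3*(E*(-1/12) + 2*(1/15)) = 3*(-E/12 + 2/15) = 3*(2/15 - E/12) = ⅖ - E/4)
(P(50) - 99) - 671 = ((⅖ - ¼*50) - 99) - 671 = ((⅖ - 25/2) - 99) - 671 = (-121/10 - 99) - 671 = -1111/10 - 671 = -7821/10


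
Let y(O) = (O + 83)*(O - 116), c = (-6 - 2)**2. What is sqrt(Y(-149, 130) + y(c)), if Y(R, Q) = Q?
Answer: 17*I*sqrt(26) ≈ 86.683*I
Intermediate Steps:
c = 64 (c = (-8)**2 = 64)
y(O) = (-116 + O)*(83 + O) (y(O) = (83 + O)*(-116 + O) = (-116 + O)*(83 + O))
sqrt(Y(-149, 130) + y(c)) = sqrt(130 + (-9628 + 64**2 - 33*64)) = sqrt(130 + (-9628 + 4096 - 2112)) = sqrt(130 - 7644) = sqrt(-7514) = 17*I*sqrt(26)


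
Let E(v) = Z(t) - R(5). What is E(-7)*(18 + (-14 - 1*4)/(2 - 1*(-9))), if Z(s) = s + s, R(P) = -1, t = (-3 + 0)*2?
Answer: -180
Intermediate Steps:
t = -6 (t = -3*2 = -6)
Z(s) = 2*s
E(v) = -11 (E(v) = 2*(-6) - 1*(-1) = -12 + 1 = -11)
E(-7)*(18 + (-14 - 1*4)/(2 - 1*(-9))) = -11*(18 + (-14 - 1*4)/(2 - 1*(-9))) = -11*(18 + (-14 - 4)/(2 + 9)) = -11*(18 - 18/11) = -11*180/11 = -180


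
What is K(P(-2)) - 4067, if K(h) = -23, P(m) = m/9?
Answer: -4090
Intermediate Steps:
P(m) = m/9 (P(m) = m*(⅑) = m/9)
K(P(-2)) - 4067 = -23 - 4067 = -4090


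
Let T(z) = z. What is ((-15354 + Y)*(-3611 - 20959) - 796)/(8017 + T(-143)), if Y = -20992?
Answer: 446510212/3937 ≈ 1.1341e+5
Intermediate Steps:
((-15354 + Y)*(-3611 - 20959) - 796)/(8017 + T(-143)) = ((-15354 - 20992)*(-3611 - 20959) - 796)/(8017 - 143) = (-36346*(-24570) - 796)/7874 = (893021220 - 796)*(1/7874) = 893020424*(1/7874) = 446510212/3937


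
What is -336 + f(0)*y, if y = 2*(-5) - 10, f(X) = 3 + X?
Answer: -396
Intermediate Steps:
y = -20 (y = -10 - 10 = -20)
-336 + f(0)*y = -336 + (3 + 0)*(-20) = -336 + 3*(-20) = -336 - 60 = -396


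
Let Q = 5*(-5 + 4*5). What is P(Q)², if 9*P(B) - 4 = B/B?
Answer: 25/81 ≈ 0.30864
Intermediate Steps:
Q = 75 (Q = 5*(-5 + 20) = 5*15 = 75)
P(B) = 5/9 (P(B) = 4/9 + (B/B)/9 = 4/9 + (⅑)*1 = 4/9 + ⅑ = 5/9)
P(Q)² = (5/9)² = 25/81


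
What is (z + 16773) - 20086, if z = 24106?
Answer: 20793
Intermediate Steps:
(z + 16773) - 20086 = (24106 + 16773) - 20086 = 40879 - 20086 = 20793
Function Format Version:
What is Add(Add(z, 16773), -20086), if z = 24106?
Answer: 20793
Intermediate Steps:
Add(Add(z, 16773), -20086) = Add(Add(24106, 16773), -20086) = Add(40879, -20086) = 20793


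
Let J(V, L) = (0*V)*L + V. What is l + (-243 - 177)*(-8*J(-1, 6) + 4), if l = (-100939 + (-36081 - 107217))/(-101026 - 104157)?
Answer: -44951221/8921 ≈ -5038.8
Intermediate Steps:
J(V, L) = V (J(V, L) = 0*L + V = 0 + V = V)
l = 10619/8921 (l = (-100939 - 143298)/(-205183) = -244237*(-1/205183) = 10619/8921 ≈ 1.1903)
l + (-243 - 177)*(-8*J(-1, 6) + 4) = 10619/8921 + (-243 - 177)*(-8*(-1) + 4) = 10619/8921 - 420*(8 + 4) = 10619/8921 - 420*12 = 10619/8921 - 5040 = -44951221/8921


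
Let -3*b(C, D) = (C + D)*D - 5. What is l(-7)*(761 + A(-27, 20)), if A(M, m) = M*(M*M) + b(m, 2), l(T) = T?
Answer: 132545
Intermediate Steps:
b(C, D) = 5/3 - D*(C + D)/3 (b(C, D) = -((C + D)*D - 5)/3 = -(D*(C + D) - 5)/3 = -(-5 + D*(C + D))/3 = 5/3 - D*(C + D)/3)
A(M, m) = 1/3 + M**3 - 2*m/3 (A(M, m) = M*(M*M) + (5/3 - 1/3*2**2 - 1/3*m*2) = M*M**2 + (5/3 - 1/3*4 - 2*m/3) = M**3 + (5/3 - 4/3 - 2*m/3) = M**3 + (1/3 - 2*m/3) = 1/3 + M**3 - 2*m/3)
l(-7)*(761 + A(-27, 20)) = -7*(761 + (1/3 + (-27)**3 - 2/3*20)) = -7*(761 + (1/3 - 19683 - 40/3)) = -7*(761 - 19696) = -7*(-18935) = 132545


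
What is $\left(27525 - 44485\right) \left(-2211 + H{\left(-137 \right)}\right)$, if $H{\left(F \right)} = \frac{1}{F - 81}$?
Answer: $\frac{4087351520}{109} \approx 3.7499 \cdot 10^{7}$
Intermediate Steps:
$H{\left(F \right)} = \frac{1}{-81 + F}$
$\left(27525 - 44485\right) \left(-2211 + H{\left(-137 \right)}\right) = \left(27525 - 44485\right) \left(-2211 + \frac{1}{-81 - 137}\right) = - 16960 \left(-2211 + \frac{1}{-218}\right) = - 16960 \left(-2211 - \frac{1}{218}\right) = \left(-16960\right) \left(- \frac{481999}{218}\right) = \frac{4087351520}{109}$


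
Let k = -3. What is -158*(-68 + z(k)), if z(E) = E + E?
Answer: 11692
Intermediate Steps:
z(E) = 2*E
-158*(-68 + z(k)) = -158*(-68 + 2*(-3)) = -158*(-68 - 6) = -158*(-74) = 11692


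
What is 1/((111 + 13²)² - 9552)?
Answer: 1/68848 ≈ 1.4525e-5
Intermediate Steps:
1/((111 + 13²)² - 9552) = 1/((111 + 169)² - 9552) = 1/(280² - 9552) = 1/(78400 - 9552) = 1/68848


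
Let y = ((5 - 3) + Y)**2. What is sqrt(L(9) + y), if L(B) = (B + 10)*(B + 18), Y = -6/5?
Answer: sqrt(12841)/5 ≈ 22.664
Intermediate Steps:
Y = -6/5 (Y = -6*1/5 = -6/5 ≈ -1.2000)
y = 16/25 (y = ((5 - 3) - 6/5)**2 = (2 - 6/5)**2 = (4/5)**2 = 16/25 ≈ 0.64000)
L(B) = (10 + B)*(18 + B)
sqrt(L(9) + y) = sqrt((180 + 9**2 + 28*9) + 16/25) = sqrt((180 + 81 + 252) + 16/25) = sqrt(513 + 16/25) = sqrt(12841/25) = sqrt(12841)/5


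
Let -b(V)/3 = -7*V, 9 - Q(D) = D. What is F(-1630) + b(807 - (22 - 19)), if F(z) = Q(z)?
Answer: 18523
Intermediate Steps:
Q(D) = 9 - D
F(z) = 9 - z
b(V) = 21*V (b(V) = -(-21)*V = 21*V)
F(-1630) + b(807 - (22 - 19)) = (9 - 1*(-1630)) + 21*(807 - (22 - 19)) = (9 + 1630) + 21*(807 - 1*3) = 1639 + 21*(807 - 3) = 1639 + 21*804 = 1639 + 16884 = 18523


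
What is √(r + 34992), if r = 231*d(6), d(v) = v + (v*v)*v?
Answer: 3*√9586 ≈ 293.72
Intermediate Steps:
d(v) = v + v³ (d(v) = v + v²*v = v + v³)
r = 51282 (r = 231*(6 + 6³) = 231*(6 + 216) = 231*222 = 51282)
√(r + 34992) = √(51282 + 34992) = √86274 = 3*√9586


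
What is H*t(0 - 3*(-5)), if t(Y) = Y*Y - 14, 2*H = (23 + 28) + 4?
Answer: 11605/2 ≈ 5802.5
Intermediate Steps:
H = 55/2 (H = ((23 + 28) + 4)/2 = (51 + 4)/2 = (½)*55 = 55/2 ≈ 27.500)
t(Y) = -14 + Y² (t(Y) = Y² - 14 = -14 + Y²)
H*t(0 - 3*(-5)) = 55*(-14 + (0 - 3*(-5))²)/2 = 55*(-14 + (0 + 15)²)/2 = 55*(-14 + 15²)/2 = 55*(-14 + 225)/2 = (55/2)*211 = 11605/2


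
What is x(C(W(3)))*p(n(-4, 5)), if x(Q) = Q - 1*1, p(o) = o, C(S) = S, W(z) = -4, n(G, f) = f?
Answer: -25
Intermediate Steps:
x(Q) = -1 + Q (x(Q) = Q - 1 = -1 + Q)
x(C(W(3)))*p(n(-4, 5)) = (-1 - 4)*5 = -5*5 = -25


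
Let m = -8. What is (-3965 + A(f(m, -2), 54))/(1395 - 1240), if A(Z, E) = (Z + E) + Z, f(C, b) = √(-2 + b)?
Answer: -3911/155 + 4*I/155 ≈ -25.232 + 0.025806*I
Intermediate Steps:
A(Z, E) = E + 2*Z (A(Z, E) = (E + Z) + Z = E + 2*Z)
(-3965 + A(f(m, -2), 54))/(1395 - 1240) = (-3965 + (54 + 2*√(-2 - 2)))/(1395 - 1240) = (-3965 + (54 + 2*√(-4)))/155 = (-3965 + (54 + 2*(2*I)))*(1/155) = (-3965 + (54 + 4*I))*(1/155) = (-3911 + 4*I)*(1/155) = -3911/155 + 4*I/155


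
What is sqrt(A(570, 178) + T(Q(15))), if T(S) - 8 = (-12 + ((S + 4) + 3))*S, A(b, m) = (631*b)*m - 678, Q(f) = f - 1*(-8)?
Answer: 2*sqrt(16005251) ≈ 8001.3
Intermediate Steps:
Q(f) = 8 + f (Q(f) = f + 8 = 8 + f)
A(b, m) = -678 + 631*b*m (A(b, m) = 631*b*m - 678 = -678 + 631*b*m)
T(S) = 8 + S*(-5 + S) (T(S) = 8 + (-12 + ((S + 4) + 3))*S = 8 + (-12 + ((4 + S) + 3))*S = 8 + (-12 + (7 + S))*S = 8 + (-5 + S)*S = 8 + S*(-5 + S))
sqrt(A(570, 178) + T(Q(15))) = sqrt((-678 + 631*570*178) + (8 + (8 + 15)**2 - 5*(8 + 15))) = sqrt((-678 + 64021260) + (8 + 23**2 - 5*23)) = sqrt(64020582 + (8 + 529 - 115)) = sqrt(64020582 + 422) = sqrt(64021004) = 2*sqrt(16005251)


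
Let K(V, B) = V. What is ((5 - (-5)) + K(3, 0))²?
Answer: 169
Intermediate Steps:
((5 - (-5)) + K(3, 0))² = ((5 - (-5)) + 3)² = ((5 - 1*(-5)) + 3)² = ((5 + 5) + 3)² = (10 + 3)² = 13² = 169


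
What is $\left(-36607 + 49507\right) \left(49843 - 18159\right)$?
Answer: $408723600$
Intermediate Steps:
$\left(-36607 + 49507\right) \left(49843 - 18159\right) = 12900 \cdot 31684 = 408723600$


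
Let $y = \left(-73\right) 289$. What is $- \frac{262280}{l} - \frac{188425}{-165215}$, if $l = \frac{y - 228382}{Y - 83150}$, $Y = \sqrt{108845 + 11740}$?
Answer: $- \frac{720611573409885}{8243534597} + \frac{262280 \sqrt{120585}}{249479} \approx -87050.0$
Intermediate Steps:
$Y = \sqrt{120585} \approx 347.25$
$y = -21097$
$l = - \frac{249479}{-83150 + \sqrt{120585}}$ ($l = \frac{-21097 - 228382}{\sqrt{120585} - 83150} = - \frac{249479}{-83150 + \sqrt{120585}} \approx 3.0129$)
$- \frac{262280}{l} - \frac{188425}{-165215} = - \frac{262280}{\frac{4148835770}{1382760383} + \frac{249479 \sqrt{120585}}{6913801915}} - \frac{188425}{-165215} = - \frac{262280}{\frac{4148835770}{1382760383} + \frac{249479 \sqrt{120585}}{6913801915}} - - \frac{37685}{33043} = - \frac{262280}{\frac{4148835770}{1382760383} + \frac{249479 \sqrt{120585}}{6913801915}} + \frac{37685}{33043} = \frac{37685}{33043} - \frac{262280}{\frac{4148835770}{1382760383} + \frac{249479 \sqrt{120585}}{6913801915}}$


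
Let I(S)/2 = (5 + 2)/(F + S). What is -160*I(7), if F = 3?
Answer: -224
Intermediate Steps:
I(S) = 14/(3 + S) (I(S) = 2*((5 + 2)/(3 + S)) = 2*(7/(3 + S)) = 14/(3 + S))
-160*I(7) = -2240/(3 + 7) = -2240/10 = -160*7/5 = -224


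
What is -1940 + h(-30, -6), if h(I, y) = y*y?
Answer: -1904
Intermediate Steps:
h(I, y) = y²
-1940 + h(-30, -6) = -1940 + (-6)² = -1940 + 36 = -1904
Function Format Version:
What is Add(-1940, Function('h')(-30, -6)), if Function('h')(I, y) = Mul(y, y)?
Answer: -1904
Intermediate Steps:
Function('h')(I, y) = Pow(y, 2)
Add(-1940, Function('h')(-30, -6)) = Add(-1940, Pow(-6, 2)) = Add(-1940, 36) = -1904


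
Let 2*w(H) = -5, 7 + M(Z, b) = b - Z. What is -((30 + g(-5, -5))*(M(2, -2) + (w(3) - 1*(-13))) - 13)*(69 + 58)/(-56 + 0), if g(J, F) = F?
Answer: -6477/112 ≈ -57.830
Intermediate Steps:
M(Z, b) = -7 + b - Z (M(Z, b) = -7 + (b - Z) = -7 + b - Z)
w(H) = -5/2 (w(H) = (½)*(-5) = -5/2)
-((30 + g(-5, -5))*(M(2, -2) + (w(3) - 1*(-13))) - 13)*(69 + 58)/(-56 + 0) = -((30 - 5)*((-7 - 2 - 1*2) + (-5/2 - 1*(-13))) - 13)*(69 + 58)/(-56 + 0) = -(25*((-7 - 2 - 2) + (-5/2 + 13)) - 13)*127/(-56) = -(25*(-11 + 21/2) - 13)*127*(-1/56) = -(25*(-½) - 13)*(-127)/56 = -(-25/2 - 13)*(-127)/56 = -(-51)*(-127)/(2*56) = -1*6477/112 = -6477/112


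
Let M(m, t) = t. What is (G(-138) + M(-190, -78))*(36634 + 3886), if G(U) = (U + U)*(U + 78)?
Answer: 667850640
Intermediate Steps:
G(U) = 2*U*(78 + U) (G(U) = (2*U)*(78 + U) = 2*U*(78 + U))
(G(-138) + M(-190, -78))*(36634 + 3886) = (2*(-138)*(78 - 138) - 78)*(36634 + 3886) = (2*(-138)*(-60) - 78)*40520 = (16560 - 78)*40520 = 16482*40520 = 667850640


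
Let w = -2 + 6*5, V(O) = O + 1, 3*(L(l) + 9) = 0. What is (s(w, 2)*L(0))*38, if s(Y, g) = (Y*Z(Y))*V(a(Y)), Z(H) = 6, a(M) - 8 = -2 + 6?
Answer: -746928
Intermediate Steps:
a(M) = 12 (a(M) = 8 + (-2 + 6) = 8 + 4 = 12)
L(l) = -9 (L(l) = -9 + (1/3)*0 = -9 + 0 = -9)
V(O) = 1 + O
w = 28 (w = -2 + 30 = 28)
s(Y, g) = 78*Y (s(Y, g) = (Y*6)*(1 + 12) = (6*Y)*13 = 78*Y)
(s(w, 2)*L(0))*38 = ((78*28)*(-9))*38 = (2184*(-9))*38 = -19656*38 = -746928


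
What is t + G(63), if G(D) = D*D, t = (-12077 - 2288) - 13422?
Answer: -23818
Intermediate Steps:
t = -27787 (t = -14365 - 13422 = -27787)
G(D) = D²
t + G(63) = -27787 + 63² = -27787 + 3969 = -23818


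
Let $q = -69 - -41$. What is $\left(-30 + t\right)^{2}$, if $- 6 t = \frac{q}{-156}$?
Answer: $\frac{49378729}{54756} \approx 901.8$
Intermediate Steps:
$q = -28$ ($q = -69 + 41 = -28$)
$t = - \frac{7}{234}$ ($t = - \frac{\left(-28\right) \frac{1}{-156}}{6} = - \frac{\left(-28\right) \left(- \frac{1}{156}\right)}{6} = \left(- \frac{1}{6}\right) \frac{7}{39} = - \frac{7}{234} \approx -0.029915$)
$\left(-30 + t\right)^{2} = \left(-30 - \frac{7}{234}\right)^{2} = \left(- \frac{7027}{234}\right)^{2} = \frac{49378729}{54756}$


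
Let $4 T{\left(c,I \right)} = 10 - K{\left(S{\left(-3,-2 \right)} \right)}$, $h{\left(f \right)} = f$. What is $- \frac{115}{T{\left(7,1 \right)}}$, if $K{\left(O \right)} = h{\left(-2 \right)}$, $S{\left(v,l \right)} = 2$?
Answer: $- \frac{115}{3} \approx -38.333$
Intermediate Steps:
$K{\left(O \right)} = -2$
$T{\left(c,I \right)} = 3$ ($T{\left(c,I \right)} = \frac{10 - -2}{4} = \frac{10 + 2}{4} = \frac{1}{4} \cdot 12 = 3$)
$- \frac{115}{T{\left(7,1 \right)}} = - \frac{115}{3}$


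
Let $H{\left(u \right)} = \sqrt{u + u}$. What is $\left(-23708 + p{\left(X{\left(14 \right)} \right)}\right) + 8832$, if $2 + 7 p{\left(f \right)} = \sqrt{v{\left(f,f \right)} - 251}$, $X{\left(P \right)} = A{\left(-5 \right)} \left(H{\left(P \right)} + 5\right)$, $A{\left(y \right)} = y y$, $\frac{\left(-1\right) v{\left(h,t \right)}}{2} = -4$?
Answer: $- \frac{104134}{7} + \frac{9 i \sqrt{3}}{7} \approx -14876.0 + 2.2269 i$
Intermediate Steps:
$v{\left(h,t \right)} = 8$ ($v{\left(h,t \right)} = \left(-2\right) \left(-4\right) = 8$)
$H{\left(u \right)} = \sqrt{2} \sqrt{u}$ ($H{\left(u \right)} = \sqrt{2 u} = \sqrt{2} \sqrt{u}$)
$A{\left(y \right)} = y^{2}$
$X{\left(P \right)} = 125 + 25 \sqrt{2} \sqrt{P}$ ($X{\left(P \right)} = \left(-5\right)^{2} \left(\sqrt{2} \sqrt{P} + 5\right) = 25 \left(5 + \sqrt{2} \sqrt{P}\right) = 125 + 25 \sqrt{2} \sqrt{P}$)
$p{\left(f \right)} = - \frac{2}{7} + \frac{9 i \sqrt{3}}{7}$ ($p{\left(f \right)} = - \frac{2}{7} + \frac{\sqrt{8 - 251}}{7} = - \frac{2}{7} + \frac{\sqrt{-243}}{7} = - \frac{2}{7} + \frac{9 i \sqrt{3}}{7}$)
$\left(-23708 + p{\left(X{\left(14 \right)} \right)}\right) + 8832 = \left(-23708 - \left(\frac{2}{7} - \frac{9 i \sqrt{3}}{7}\right)\right) + 8832 = \left(- \frac{165958}{7} + \frac{9 i \sqrt{3}}{7}\right) + 8832 = - \frac{104134}{7} + \frac{9 i \sqrt{3}}{7}$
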